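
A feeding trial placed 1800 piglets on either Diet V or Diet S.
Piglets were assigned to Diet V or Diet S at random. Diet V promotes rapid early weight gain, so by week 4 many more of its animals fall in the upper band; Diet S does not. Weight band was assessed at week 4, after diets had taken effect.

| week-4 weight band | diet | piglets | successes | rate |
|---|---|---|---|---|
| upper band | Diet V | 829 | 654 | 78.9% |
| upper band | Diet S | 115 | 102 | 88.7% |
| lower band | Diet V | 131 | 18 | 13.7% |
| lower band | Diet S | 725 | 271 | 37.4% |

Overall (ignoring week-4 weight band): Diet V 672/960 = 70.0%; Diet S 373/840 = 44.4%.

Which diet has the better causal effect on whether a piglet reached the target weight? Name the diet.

Diet V

The stratified and pooled comparisons disagree (Diet S wins within each week-4 weight band; Diet V wins overall), so the answer turns on the causal role of week-4 weight band.
Week-4 weight band is downstream of the diet. One should not condition on a consequence of treatment, so the overall rates are the right comparison.
Pooled: Diet V 70.0% vs Diet S 44.4%; Diet V is higher overall.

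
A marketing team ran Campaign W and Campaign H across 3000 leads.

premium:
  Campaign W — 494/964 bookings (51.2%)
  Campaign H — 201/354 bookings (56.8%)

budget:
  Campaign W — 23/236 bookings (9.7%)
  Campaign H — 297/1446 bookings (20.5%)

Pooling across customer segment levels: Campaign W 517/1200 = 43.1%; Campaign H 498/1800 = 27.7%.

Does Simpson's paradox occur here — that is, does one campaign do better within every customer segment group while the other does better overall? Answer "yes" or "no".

Within each customer segment level (premium 51.2% vs 56.8%; budget 9.7% vs 20.5%), Campaign H has the higher rate every time. Pooled: 43.1% vs 27.7% — Campaign W has the higher rate overall. The two comparisons disagree.

yes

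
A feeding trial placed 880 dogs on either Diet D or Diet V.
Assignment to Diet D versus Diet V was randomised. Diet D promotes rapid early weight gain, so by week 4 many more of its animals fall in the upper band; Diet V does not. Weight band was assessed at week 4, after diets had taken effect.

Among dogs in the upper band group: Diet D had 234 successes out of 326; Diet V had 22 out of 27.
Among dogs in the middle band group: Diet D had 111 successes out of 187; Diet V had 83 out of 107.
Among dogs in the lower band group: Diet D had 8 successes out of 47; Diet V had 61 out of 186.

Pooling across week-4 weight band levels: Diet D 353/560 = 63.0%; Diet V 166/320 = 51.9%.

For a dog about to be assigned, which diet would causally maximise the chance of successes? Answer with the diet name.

Diet D

Week-4 weight band is recorded after the diet and is itself shifted by it — it sits on the causal path from diet to outcome. Conditioning on a mediator would strip out part of the effect we want; the pooled comparison gives the total causal effect.
Pooled: Diet D 63.0% vs Diet V 51.9%; Diet D is higher overall.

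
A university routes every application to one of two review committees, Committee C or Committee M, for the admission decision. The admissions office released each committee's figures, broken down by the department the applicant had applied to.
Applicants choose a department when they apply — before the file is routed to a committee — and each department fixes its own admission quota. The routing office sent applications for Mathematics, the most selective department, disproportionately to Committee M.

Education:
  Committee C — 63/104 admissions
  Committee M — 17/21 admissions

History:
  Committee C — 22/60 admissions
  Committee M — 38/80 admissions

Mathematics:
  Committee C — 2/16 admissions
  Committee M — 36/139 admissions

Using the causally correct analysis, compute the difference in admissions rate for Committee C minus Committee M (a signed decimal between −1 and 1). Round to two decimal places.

Committee M is higher inside every department stratum but Committee C is higher in aggregate. Whether to stratify depends on how department relates to the review committee.
Since department is a pre-existing factor (not a product of the review committee) and it affects the outcome on its own, it is a confounder. The stratified rates, not the pooled rate, identify the causal effect.
Adjusting over the population distribution of department: 0.298·(0.606−0.810) + 0.333·(0.367−0.475) + 0.369·(0.125−0.259) = -0.146.

-0.15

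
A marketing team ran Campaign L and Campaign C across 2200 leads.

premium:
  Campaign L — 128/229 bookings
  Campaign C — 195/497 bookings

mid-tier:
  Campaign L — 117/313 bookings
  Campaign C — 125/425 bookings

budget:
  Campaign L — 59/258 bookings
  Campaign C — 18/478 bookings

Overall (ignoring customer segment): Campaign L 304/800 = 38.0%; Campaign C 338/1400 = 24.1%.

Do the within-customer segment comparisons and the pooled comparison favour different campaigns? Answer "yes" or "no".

no

Within each customer segment level (premium 55.9% vs 39.2%; mid-tier 37.4% vs 29.4%; budget 22.9% vs 3.8%), Campaign L has the higher rate every time. Pooled: 38.0% vs 24.1% — Campaign L has the higher rate overall. They agree.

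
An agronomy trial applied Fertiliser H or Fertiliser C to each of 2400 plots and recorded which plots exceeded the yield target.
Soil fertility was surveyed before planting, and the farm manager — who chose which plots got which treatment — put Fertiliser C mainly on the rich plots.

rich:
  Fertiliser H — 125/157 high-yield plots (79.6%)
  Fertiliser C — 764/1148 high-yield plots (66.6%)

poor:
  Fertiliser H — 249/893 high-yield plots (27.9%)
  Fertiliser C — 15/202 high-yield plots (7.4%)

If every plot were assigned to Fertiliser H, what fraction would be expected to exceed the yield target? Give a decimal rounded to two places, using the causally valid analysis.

Fertiliser H is higher inside every soil fertility stratum but Fertiliser C is higher in aggregate. Whether to stratify depends on how soil fertility relates to the fertiliser.
Here soil fertility is a common cause — it drives both which fertiliser a case falls under and the outcome. The crude comparison mixes populations; the stratum-specific rates are the causally relevant ones.
Standardising Fertiliser H to the population soil fertility mix: 0.544·125/157 + 0.456·249/893 = 0.560.

0.56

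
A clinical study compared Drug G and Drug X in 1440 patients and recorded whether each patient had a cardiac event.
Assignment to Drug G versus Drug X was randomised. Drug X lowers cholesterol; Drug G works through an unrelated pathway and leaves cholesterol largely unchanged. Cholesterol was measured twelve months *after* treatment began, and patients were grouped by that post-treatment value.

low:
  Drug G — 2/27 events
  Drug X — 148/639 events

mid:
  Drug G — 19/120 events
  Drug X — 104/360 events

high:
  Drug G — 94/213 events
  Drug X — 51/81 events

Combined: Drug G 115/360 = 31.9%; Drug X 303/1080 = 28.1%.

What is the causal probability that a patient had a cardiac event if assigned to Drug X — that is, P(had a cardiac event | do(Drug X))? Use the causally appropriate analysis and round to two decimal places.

Because the drug influences cholesterol, cholesterol is a post-treatment mediator, not a confounder. Stratifying on it would bias the estimate; the causal effect is the crude pooled difference.
So P(outcome | do(Drug X)) is just the pooled rate for Drug X: 303/1080 = 0.281.

0.28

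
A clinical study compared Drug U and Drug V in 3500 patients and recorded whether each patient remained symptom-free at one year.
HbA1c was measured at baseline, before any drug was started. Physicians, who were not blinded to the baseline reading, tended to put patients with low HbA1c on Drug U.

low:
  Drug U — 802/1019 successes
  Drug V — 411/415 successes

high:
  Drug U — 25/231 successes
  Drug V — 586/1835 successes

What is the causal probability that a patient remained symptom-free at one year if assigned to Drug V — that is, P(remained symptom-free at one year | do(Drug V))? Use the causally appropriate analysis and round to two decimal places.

Here HbA1c is a common cause — it drives both which drug a case falls under and the outcome. The crude comparison mixes populations; the stratum-specific rates are the causally relevant ones.
Standardising Drug V to the population HbA1c mix: 0.410·411/415 + 0.590·586/1835 = 0.594.

0.59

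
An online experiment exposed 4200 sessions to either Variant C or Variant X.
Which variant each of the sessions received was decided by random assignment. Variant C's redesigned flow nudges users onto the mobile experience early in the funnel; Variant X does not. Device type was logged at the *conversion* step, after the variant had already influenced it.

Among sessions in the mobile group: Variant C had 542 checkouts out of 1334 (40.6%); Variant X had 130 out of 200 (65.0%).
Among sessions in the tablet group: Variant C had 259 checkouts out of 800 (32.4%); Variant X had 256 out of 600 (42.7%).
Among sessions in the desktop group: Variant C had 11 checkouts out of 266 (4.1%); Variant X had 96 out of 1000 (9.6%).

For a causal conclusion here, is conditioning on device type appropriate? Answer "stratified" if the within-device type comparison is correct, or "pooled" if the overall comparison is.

Device type is downstream of the variant. One should not condition on a consequence of treatment, so the overall rates are the right comparison.
Pooled: Variant C 33.8% vs Variant X 26.8%; Variant C is higher overall.

pooled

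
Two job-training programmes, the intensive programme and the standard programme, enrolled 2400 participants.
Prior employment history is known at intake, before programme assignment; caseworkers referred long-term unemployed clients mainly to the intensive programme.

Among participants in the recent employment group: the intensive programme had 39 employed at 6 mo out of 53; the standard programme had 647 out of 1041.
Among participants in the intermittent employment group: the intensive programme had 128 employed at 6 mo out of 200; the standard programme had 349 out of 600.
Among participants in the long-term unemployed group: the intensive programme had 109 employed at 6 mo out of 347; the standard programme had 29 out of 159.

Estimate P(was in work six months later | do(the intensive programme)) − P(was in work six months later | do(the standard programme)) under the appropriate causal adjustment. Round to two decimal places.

The stratified and pooled comparisons disagree (the intensive programme wins within each prior employment history; the standard programme wins overall), so the answer turns on the causal role of prior employment history.
Nothing the programme does changes prior employment history; the imbalance is an allocation artefact. With prior employment history also predicting the outcome, the pooled figure is confounded, and the within-stratum comparison is the causal one.
Adjusting over the population distribution of prior employment history: 0.456·(0.736−0.622) + 0.333·(0.640−0.582) + 0.211·(0.314−0.182) = +0.099.

+0.10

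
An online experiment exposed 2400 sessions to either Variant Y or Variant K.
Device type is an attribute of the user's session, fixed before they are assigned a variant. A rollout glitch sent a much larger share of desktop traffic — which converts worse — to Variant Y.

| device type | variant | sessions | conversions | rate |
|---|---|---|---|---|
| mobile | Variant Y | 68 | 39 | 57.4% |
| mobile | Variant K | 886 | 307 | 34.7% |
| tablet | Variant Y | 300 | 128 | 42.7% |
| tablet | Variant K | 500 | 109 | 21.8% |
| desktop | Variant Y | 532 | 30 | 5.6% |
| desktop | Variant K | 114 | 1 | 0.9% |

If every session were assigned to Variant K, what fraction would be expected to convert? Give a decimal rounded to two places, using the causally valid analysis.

The imbalance in device type arose from how sessions were allocated, not from anything the variant did; and device type independently affects the outcome. The pooled gap is confounded — condition on device type.
Standardising Variant K to the population device type mix: 0.398·307/886 + 0.333·109/500 + 0.269·1/114 = 0.213.

0.21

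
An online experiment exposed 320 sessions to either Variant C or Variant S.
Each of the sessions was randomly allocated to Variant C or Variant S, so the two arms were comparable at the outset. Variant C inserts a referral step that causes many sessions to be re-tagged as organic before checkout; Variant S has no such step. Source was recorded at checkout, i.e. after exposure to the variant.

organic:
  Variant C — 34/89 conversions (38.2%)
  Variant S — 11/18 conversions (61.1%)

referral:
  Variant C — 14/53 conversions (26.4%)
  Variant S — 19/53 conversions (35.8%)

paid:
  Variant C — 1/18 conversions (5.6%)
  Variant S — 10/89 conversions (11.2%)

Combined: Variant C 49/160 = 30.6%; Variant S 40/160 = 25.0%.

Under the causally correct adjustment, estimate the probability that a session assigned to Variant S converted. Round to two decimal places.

0.25

Within every traffic source level Variant S has the higher rate, yet pooled Variant C does — Simpson's reversal.
Traffic source here is a post-treatment variable shaped by the variant; conditioning on it would introduce bias rather than remove it. The overall comparison is the causal one.
So P(outcome | do(Variant S)) is just the pooled rate for Variant S: 40/160 = 0.250.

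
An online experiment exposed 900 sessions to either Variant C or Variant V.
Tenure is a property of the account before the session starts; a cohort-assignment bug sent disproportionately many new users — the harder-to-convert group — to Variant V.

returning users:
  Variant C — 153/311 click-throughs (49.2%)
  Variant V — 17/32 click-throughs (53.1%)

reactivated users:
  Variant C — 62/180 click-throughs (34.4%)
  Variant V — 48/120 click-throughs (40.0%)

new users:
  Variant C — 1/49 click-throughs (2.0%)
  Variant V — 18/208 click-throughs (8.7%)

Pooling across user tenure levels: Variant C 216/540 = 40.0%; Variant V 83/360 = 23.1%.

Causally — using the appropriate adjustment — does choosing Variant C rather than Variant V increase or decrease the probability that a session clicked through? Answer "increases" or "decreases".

decreases

User tenure differs across variants for reasons unrelated to any effect of the variant itself, and it separately predicts the outcome — a classic confounder. We must compare within user tenure levels.
Within each level — returning users: 49.2% vs 53.1%; reactivated users: 34.4% vs 40.0%; new users: 2.0% vs 8.7% — Variant V is higher every time.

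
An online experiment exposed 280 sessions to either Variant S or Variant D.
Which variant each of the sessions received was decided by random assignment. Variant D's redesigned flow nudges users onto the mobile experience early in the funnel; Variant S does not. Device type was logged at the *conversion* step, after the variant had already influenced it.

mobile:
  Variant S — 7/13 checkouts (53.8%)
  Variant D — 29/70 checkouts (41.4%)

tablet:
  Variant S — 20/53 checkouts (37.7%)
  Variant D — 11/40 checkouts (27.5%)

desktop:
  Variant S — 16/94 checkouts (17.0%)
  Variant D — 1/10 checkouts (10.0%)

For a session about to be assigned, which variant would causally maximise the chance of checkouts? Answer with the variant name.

The device type-specific comparison favours Variant S throughout, but the pooled figures favour Variant D. The question is whether to condition on device type.
Device type here is a post-treatment variable shaped by the variant; conditioning on it would introduce bias rather than remove it. The overall comparison is the causal one.
Pooled: Variant S 26.9% vs Variant D 34.2%; Variant D is higher overall.

Variant D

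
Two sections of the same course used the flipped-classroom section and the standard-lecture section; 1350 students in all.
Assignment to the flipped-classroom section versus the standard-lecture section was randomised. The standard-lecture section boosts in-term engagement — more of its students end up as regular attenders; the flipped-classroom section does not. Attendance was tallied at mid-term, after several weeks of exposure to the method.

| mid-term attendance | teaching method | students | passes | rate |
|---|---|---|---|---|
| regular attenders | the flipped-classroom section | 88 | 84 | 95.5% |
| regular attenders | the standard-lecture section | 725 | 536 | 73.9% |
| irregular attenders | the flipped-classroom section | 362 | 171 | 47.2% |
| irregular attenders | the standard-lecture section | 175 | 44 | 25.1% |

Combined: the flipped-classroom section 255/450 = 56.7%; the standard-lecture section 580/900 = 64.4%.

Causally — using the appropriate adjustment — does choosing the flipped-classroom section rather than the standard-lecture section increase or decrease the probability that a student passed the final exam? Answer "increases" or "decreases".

decreases

the flipped-classroom section is higher inside every mid-term attendance stratum but the standard-lecture section is higher in aggregate. Whether to stratify depends on how mid-term attendance relates to the teaching method.
Stratifying would compare teaching methods among students the teaching methods themselves sorted into mid-term attendance groups — a form of selection on an intermediate. The unconditioned pooled rates give the total causal effect.
Pooled: the flipped-classroom section 56.7% vs the standard-lecture section 64.4%; the standard-lecture section is higher overall.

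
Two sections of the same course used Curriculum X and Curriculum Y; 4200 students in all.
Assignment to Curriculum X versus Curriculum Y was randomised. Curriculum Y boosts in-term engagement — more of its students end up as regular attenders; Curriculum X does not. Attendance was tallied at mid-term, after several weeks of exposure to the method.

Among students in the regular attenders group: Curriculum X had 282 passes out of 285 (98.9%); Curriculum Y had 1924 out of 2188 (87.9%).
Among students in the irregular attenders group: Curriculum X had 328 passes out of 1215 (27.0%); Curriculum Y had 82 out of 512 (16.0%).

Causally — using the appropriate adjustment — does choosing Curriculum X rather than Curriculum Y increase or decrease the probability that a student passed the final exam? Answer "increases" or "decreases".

decreases

The distribution of mid-term attendance is itself part of what the teaching method does — it is an intermediate outcome. Holding it fixed would remove that part of the effect; the total effect is the pooled difference.
Pooled: Curriculum X 40.7% vs Curriculum Y 74.3%; Curriculum Y is higher overall.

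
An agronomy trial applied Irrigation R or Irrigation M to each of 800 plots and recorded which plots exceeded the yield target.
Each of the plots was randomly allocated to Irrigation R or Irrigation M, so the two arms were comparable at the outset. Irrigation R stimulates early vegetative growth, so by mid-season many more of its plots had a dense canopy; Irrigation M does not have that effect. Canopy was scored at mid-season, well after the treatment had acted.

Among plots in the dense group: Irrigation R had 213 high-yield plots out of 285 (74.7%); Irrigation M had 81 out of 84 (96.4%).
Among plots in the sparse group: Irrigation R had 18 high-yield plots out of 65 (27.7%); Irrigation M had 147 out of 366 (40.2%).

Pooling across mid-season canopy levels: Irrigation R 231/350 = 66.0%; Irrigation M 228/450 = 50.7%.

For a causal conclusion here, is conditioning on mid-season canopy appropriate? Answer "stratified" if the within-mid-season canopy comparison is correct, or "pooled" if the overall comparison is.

pooled

Mid-season canopy lies on the pathway irrigation → mid-season canopy → outcome, so adjusting for it blocks the indirect effect. For the total causal effect of irrigation, use the unadjusted pooled rates.
Pooled: Irrigation R 66.0% vs Irrigation M 50.7%; Irrigation R is higher overall.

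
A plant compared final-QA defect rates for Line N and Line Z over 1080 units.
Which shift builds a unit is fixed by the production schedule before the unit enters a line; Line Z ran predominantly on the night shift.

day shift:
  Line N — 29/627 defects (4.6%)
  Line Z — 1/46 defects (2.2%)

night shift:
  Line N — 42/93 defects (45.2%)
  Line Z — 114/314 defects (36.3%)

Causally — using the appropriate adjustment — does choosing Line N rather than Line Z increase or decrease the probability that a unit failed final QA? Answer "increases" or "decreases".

The stratified and pooled comparisons disagree (Line Z wins within each shift; Line N wins overall), so the answer turns on the causal role of shift.
The imbalance in shift arose from how units were allocated, not from anything the line did; and shift independently affects the outcome. The pooled gap is confounded — condition on shift.
Within each level — day shift: 4.6% vs 2.2%; night shift: 45.2% vs 36.3% — Line Z is lower every time.

increases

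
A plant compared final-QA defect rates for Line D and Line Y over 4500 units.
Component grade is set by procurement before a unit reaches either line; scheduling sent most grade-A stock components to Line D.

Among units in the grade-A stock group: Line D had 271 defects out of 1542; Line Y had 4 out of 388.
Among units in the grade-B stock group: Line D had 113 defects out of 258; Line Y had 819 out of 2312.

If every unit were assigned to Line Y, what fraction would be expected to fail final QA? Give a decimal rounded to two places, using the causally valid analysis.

Within every component grade level Line Y has the lower rate, yet pooled Line D does — Simpson's reversal.
Here component grade is a common cause — it drives both which line a case falls under and the outcome. The crude comparison mixes populations; the stratum-specific rates are the causally relevant ones.
Standardising Line Y to the population component grade mix: 0.429·4/388 + 0.571·819/2312 = 0.207.

0.21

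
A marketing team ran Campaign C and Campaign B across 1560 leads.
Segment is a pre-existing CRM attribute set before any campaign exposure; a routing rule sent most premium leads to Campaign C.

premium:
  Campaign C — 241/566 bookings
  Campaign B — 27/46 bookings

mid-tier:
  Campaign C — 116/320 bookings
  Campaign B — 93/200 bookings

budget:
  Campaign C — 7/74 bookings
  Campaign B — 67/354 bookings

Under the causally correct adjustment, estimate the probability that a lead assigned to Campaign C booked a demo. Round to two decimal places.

0.31

Within every customer segment level Campaign B has the higher rate, yet pooled Campaign C does — Simpson's reversal.
Customer segment differs across campaigns for reasons unrelated to any effect of the campaign itself, and it separately predicts the outcome — a classic confounder. We must compare within customer segment levels.
Standardising Campaign C to the population customer segment mix: 0.392·241/566 + 0.333·116/320 + 0.274·7/74 = 0.314.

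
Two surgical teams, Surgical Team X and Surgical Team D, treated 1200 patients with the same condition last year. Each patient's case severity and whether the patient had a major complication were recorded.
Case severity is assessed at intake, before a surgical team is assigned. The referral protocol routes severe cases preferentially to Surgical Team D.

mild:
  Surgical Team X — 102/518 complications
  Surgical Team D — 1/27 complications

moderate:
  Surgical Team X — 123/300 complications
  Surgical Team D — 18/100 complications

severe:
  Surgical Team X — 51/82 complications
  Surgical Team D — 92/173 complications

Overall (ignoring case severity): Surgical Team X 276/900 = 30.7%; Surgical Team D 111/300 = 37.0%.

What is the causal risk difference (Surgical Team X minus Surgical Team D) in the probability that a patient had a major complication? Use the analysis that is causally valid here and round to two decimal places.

Case severity differs across surgical teams for reasons unrelated to any effect of the surgical team itself, and it separately predicts the outcome — a classic confounder. We must compare within case severity levels.
Adjusting over the population distribution of case severity: 0.454·(0.197−0.037) + 0.333·(0.410−0.180) + 0.212·(0.622−0.532) = +0.168.

+0.17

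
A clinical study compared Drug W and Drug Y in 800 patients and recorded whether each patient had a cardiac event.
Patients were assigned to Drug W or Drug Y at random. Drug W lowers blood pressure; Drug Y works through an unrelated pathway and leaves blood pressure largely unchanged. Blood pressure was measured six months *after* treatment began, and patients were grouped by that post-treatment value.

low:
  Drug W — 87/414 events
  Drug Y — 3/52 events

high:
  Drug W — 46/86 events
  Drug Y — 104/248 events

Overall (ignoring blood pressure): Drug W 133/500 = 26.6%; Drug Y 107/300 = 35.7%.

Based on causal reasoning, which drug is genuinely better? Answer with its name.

Blood pressure here is a post-treatment variable shaped by the drug; conditioning on it would introduce bias rather than remove it. The overall comparison is the causal one.
Pooled: Drug W 26.6% vs Drug Y 35.7%; Drug W is lower overall.

Drug W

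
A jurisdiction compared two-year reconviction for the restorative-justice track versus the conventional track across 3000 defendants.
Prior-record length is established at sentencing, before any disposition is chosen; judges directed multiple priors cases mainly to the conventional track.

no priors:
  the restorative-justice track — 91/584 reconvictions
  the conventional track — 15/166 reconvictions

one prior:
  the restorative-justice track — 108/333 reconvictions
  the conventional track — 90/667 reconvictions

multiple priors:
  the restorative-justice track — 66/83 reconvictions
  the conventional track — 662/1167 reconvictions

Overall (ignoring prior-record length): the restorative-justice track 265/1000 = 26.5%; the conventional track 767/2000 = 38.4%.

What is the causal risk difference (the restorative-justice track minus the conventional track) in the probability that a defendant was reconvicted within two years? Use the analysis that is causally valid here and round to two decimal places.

Here prior-record length is a common cause — it drives both which disposition a case falls under and the outcome. The crude comparison mixes populations; the stratum-specific rates are the causally relevant ones.
Adjusting over the population distribution of prior-record length: 0.250·(0.156−0.090) + 0.333·(0.324−0.135) + 0.417·(0.795−0.567) = +0.174.

+0.17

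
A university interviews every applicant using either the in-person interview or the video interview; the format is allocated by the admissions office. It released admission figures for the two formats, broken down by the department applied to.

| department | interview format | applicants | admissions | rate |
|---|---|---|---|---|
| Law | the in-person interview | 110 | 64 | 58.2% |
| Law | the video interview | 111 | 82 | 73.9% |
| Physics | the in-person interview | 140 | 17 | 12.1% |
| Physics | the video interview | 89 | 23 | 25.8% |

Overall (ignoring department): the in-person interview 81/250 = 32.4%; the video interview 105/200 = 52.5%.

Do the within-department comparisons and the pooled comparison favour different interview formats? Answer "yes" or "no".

no

Within each department level (Law 58.2% vs 73.9%; Physics 12.1% vs 25.8%), the video interview has the higher rate every time. Pooled: 32.4% vs 52.5% — the video interview has the higher rate overall. They agree.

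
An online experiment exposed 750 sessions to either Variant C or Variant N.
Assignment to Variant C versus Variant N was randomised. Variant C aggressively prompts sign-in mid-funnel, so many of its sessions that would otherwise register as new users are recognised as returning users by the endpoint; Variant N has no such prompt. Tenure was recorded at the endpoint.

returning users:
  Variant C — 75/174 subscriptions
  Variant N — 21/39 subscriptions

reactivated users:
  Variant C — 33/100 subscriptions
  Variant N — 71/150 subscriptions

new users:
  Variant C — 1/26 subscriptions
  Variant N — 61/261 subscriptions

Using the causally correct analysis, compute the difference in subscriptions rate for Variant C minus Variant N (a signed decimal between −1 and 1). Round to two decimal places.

The distribution of user tenure is itself part of what the variant does — it is an intermediate outcome. Holding it fixed would remove that part of the effect; the total effect is the pooled difference.
The causal difference is the pooled difference: 0.363 − 0.340 = +0.023.

+0.02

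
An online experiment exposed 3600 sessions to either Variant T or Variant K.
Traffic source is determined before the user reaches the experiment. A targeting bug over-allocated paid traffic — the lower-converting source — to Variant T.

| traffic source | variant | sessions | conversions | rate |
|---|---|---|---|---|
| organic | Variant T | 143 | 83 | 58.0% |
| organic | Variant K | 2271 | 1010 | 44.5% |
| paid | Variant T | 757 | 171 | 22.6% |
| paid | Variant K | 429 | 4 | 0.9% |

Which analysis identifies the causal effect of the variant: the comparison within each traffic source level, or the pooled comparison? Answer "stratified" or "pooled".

stratified

Within every traffic source level Variant T has the higher rate, yet pooled Variant K does — Simpson's reversal.
Nothing the variant does changes traffic source; the imbalance is an allocation artefact. With traffic source also predicting the outcome, the pooled figure is confounded, and the within-stratum comparison is the causal one.
Within each level — organic: 58.0% vs 44.5%; paid: 22.6% vs 0.9% — Variant T is higher every time.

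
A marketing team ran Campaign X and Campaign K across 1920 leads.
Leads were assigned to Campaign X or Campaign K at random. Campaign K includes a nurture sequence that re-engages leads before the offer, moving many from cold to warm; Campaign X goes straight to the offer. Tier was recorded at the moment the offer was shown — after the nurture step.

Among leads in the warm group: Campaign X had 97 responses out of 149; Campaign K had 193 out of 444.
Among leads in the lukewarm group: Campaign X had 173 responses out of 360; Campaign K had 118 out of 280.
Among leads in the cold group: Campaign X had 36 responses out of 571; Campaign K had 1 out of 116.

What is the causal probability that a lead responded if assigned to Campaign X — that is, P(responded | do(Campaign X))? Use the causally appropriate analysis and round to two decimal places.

0.28

The engagement tier-specific comparison favours Campaign X throughout, but the pooled figures favour Campaign K. The question is whether to condition on engagement tier.
Engagement tier is downstream of the campaign. One should not condition on a consequence of treatment, so the overall rates are the right comparison.
So P(outcome | do(Campaign X)) is just the pooled rate for Campaign X: 306/1080 = 0.283.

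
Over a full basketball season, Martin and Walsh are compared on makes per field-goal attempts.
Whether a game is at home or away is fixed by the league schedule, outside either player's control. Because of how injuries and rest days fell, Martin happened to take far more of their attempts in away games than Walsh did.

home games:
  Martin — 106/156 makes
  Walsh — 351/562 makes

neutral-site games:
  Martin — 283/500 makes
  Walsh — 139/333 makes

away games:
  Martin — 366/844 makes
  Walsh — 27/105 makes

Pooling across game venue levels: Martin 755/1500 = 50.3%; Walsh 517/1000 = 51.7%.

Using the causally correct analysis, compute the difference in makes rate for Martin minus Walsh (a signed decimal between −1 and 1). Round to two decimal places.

+0.13

Martin is higher inside every game venue stratum but Walsh is higher in aggregate. Whether to stratify depends on how game venue relates to the player.
Since game venue is a pre-existing factor (not a product of the player) and it affects the outcome on its own, it is a confounder. The stratified rates, not the pooled rate, identify the causal effect.
Adjusting over the population distribution of game venue: 0.287·(0.679−0.625) + 0.333·(0.566−0.417) + 0.380·(0.434−0.257) = +0.132.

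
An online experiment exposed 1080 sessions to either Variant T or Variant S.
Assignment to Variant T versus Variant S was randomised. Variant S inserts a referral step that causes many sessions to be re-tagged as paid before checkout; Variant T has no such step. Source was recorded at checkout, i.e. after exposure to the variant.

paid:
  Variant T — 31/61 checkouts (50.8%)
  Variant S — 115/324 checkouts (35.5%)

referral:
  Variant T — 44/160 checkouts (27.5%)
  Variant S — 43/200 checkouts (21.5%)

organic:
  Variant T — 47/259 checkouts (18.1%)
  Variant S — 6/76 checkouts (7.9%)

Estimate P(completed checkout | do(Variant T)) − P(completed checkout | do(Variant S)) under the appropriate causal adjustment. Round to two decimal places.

-0.02

Within every traffic source level Variant T has the higher rate, yet pooled Variant S does — Simpson's reversal.
The distribution of traffic source is itself part of what the variant does — it is an intermediate outcome. Holding it fixed would remove that part of the effect; the total effect is the pooled difference.
The causal difference is the pooled difference: 0.254 − 0.273 = -0.019.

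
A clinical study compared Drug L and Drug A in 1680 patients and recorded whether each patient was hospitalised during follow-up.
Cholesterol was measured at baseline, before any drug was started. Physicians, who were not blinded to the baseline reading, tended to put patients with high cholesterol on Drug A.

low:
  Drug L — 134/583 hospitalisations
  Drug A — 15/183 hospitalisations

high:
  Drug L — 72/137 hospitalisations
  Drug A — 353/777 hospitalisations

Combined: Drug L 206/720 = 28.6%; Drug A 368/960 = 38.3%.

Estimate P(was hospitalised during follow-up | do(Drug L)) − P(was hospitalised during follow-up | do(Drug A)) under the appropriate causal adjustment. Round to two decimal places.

+0.11

The stratified and pooled comparisons disagree (Drug A wins within each cholesterol; Drug L wins overall), so the answer turns on the causal role of cholesterol.
Since cholesterol is a pre-existing factor (not a product of the drug) and it affects the outcome on its own, it is a confounder. The stratified rates, not the pooled rate, identify the causal effect.
Adjusting over the population distribution of cholesterol: 0.456·(0.230−0.082) + 0.544·(0.526−0.454) = +0.106.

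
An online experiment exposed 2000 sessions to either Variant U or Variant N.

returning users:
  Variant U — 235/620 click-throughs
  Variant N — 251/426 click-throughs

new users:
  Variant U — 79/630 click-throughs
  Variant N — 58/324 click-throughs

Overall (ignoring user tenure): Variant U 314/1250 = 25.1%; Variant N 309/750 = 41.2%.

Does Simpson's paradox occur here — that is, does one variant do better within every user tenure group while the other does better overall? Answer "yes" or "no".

Within each user tenure level (returning users 37.9% vs 58.9%; new users 12.5% vs 17.9%), Variant N has the higher rate every time. Pooled: 25.1% vs 41.2% — Variant N has the higher rate overall. They agree.

no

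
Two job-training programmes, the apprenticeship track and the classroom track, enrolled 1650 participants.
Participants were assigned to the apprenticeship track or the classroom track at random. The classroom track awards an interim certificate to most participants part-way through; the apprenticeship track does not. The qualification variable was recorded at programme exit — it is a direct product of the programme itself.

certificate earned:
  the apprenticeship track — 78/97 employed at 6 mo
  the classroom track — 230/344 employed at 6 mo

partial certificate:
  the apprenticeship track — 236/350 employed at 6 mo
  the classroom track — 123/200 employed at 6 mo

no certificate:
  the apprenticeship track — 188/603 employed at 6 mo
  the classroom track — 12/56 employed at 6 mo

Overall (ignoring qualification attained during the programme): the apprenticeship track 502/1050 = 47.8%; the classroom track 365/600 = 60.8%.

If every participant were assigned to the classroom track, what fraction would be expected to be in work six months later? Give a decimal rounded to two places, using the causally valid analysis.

0.61

Within every qualification attained during the programme level the apprenticeship track has the higher rate, yet pooled the classroom track does — Simpson's reversal.
Because the programme influences qualification attained during the programme, qualification attained during the programme is a post-treatment mediator, not a confounder. Stratifying on it would bias the estimate; the causal effect is the crude pooled difference.
So P(outcome | do(the classroom track)) is just the pooled rate for the classroom track: 365/600 = 0.608.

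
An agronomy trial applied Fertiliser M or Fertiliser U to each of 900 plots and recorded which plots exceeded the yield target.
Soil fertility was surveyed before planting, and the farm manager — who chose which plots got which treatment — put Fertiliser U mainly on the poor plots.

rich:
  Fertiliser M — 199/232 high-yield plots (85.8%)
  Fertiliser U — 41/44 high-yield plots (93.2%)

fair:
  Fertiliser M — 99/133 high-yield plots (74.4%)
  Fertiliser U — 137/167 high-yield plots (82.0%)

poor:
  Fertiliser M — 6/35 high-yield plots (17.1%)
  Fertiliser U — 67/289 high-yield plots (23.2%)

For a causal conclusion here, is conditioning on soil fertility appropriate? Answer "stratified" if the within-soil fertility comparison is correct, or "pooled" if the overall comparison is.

stratified

Soil fertility satisfies the back-door criterion: it is not a descendant of the fertiliser, and it blocks the spurious path from fertiliser to outcome. Adjusting for it (i.e., using the within-soil fertility rates) gives the causal effect.
Within each level — rich: 85.8% vs 93.2%; fair: 74.4% vs 82.0%; poor: 17.1% vs 23.2% — Fertiliser U is higher every time.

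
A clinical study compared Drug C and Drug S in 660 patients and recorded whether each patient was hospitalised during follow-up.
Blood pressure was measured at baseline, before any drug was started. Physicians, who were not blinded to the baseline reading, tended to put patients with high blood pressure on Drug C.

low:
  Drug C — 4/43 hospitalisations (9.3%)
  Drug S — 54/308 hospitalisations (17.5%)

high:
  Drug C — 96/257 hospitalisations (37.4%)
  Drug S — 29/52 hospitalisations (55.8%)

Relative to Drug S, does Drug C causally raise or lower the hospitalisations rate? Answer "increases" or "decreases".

decreases

Within every blood pressure level Drug C has the lower rate, yet pooled Drug S does — Simpson's reversal.
Nothing the drug does changes blood pressure; the imbalance is an allocation artefact. With blood pressure also predicting the outcome, the pooled figure is confounded, and the within-stratum comparison is the causal one.
Within each level — low: 9.3% vs 17.5%; high: 37.4% vs 55.8% — Drug C is lower every time.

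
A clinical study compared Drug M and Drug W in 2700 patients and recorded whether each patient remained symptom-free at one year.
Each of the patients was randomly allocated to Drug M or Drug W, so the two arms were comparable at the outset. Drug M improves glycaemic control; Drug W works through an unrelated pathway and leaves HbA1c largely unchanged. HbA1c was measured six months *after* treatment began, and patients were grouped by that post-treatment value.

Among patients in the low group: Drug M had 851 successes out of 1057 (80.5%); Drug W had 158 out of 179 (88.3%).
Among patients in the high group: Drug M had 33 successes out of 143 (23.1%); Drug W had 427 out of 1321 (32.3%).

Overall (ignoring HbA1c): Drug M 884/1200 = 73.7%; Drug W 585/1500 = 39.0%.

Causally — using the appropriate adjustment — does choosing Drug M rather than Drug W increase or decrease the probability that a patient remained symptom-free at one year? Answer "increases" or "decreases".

increases

The distribution of HbA1c is itself part of what the drug does — it is an intermediate outcome. Holding it fixed would remove that part of the effect; the total effect is the pooled difference.
Pooled: Drug M 73.7% vs Drug W 39.0%; Drug M is higher overall.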